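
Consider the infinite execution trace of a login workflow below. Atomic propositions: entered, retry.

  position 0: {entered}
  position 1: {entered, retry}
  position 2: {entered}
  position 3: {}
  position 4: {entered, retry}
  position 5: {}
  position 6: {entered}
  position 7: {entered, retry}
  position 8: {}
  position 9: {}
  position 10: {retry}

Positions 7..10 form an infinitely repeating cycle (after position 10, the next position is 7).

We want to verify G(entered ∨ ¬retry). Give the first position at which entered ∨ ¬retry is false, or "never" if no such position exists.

10

Check entered ∨ ¬retry at each position in order: 0 ✓, 1 ✓, 2 ✓, 3 ✓, 4 ✓, 5 ✓, 6 ✓, 7 ✓, 8 ✓, 9 ✓.
At position 10 the labels are {retry}, so entered ∨ ¬retry is false there. This is the first violation.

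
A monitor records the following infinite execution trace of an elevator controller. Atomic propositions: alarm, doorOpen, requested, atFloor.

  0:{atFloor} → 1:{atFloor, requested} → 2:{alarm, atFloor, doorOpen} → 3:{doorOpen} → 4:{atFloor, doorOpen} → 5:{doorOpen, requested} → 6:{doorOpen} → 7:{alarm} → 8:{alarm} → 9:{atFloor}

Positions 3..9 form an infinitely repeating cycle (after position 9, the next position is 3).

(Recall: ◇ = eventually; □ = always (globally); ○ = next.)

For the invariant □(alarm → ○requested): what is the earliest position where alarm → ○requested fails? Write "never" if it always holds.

Check alarm → ○requested at each position in order: 0 ✓, 1 ✓.
At position 2 the labels are {alarm, atFloor, doorOpen} and the next position 3 has {doorOpen}, so alarm → ○requested is false there. This is the first violation.

2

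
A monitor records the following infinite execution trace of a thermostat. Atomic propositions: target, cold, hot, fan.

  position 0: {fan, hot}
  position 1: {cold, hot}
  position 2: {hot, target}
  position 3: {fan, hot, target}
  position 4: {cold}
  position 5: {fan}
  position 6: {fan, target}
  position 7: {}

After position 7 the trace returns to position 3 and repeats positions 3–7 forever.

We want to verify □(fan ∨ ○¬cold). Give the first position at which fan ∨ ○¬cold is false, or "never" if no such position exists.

fan ∨ ○¬cold holds at every position 0..7, and those are all the positions the trace ever visits, so the invariant □(fan ∨ ○¬cold) is never violated.

never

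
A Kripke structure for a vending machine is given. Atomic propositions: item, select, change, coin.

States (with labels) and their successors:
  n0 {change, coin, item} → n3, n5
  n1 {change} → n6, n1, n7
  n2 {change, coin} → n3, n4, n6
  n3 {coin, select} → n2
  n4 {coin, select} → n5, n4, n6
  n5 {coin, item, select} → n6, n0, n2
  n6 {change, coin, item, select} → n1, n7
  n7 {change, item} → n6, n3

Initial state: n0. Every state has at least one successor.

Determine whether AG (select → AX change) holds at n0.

States satisfying select → AX change: {n0, n1, n2, n3, n5, n6, n7}.
States satisfying AG (select → AX change): ∅.
n4 is reachable from n0 and violates select → AX change, so AG fails at n0.
n0 ∉ Sat(AG (select → AX change)).

Violated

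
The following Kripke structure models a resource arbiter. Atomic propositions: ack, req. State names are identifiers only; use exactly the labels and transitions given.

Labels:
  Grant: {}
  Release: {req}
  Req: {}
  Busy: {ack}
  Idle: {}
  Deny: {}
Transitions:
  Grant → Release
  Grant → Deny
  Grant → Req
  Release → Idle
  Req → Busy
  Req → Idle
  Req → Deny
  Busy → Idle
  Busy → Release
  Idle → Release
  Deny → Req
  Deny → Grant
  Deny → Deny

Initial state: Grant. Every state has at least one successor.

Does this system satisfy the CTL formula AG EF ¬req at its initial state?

States satisfying EF ¬req: {Grant, Release, Req, Busy, Idle, Deny}.
States satisfying AG EF ¬req: {Grant, Release, Req, Busy, Idle, Deny}.
Every state reachable from Grant satisfies EF ¬req.
Grant ∈ Sat(AG EF ¬req).

Yes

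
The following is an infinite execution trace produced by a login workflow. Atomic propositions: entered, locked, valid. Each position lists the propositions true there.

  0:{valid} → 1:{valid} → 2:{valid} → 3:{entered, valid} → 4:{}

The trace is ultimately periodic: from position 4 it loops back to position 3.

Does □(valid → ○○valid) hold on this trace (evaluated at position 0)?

valid → ○○valid must hold at every position from 0 onward. It fails at position 2, so □(valid → ○○valid) is false.
Positions where valid holds: 0, 1, 2, 3.
Check ○○valid at each: 0→ok, 1→ok, 2→fails, 3→ok.

Violated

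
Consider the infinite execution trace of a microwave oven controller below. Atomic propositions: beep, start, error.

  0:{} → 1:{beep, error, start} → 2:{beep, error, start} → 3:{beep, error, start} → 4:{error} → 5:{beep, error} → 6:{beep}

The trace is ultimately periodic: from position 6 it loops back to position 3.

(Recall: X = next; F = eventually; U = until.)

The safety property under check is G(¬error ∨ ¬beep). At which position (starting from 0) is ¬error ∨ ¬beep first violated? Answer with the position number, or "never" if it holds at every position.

Check ¬error ∨ ¬beep at each position in order: 0 ✓.
At position 1 the labels are {beep, error, start}, so ¬error ∨ ¬beep is false there. This is the first violation.

1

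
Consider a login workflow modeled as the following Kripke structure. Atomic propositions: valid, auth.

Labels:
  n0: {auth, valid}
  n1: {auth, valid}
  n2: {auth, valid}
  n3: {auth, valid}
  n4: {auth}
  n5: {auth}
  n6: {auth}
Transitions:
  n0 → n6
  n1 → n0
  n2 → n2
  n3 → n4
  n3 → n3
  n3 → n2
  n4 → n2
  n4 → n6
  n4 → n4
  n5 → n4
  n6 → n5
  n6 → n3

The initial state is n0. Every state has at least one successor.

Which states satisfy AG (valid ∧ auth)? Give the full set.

{n2}

States satisfying valid ∧ auth: {n0, n1, n2, n3}.
States satisfying AG (valid ∧ auth): {n2}.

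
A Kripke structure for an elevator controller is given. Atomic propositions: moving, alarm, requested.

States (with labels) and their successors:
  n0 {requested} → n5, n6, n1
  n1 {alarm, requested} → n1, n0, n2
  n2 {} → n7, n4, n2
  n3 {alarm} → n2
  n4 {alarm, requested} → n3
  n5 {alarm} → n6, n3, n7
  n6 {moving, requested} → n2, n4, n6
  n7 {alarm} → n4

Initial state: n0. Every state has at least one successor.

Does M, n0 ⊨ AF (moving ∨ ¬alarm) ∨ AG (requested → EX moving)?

States satisfying moving ∨ ¬alarm: {n0, n2, n6}.
States satisfying AF (moving ∨ ¬alarm): {n0, n2, n3, n4, n5, n6, n7}.
States satisfying requested → EX moving: {n0, n2, n3, n5, n6, n7}.
States satisfying AG (requested → EX moving): ∅.
States satisfying AF (moving ∨ ¬alarm) ∨ AG (requested → EX moving): {n0, n2, n3, n4, n5, n6, n7}.
n0 ∈ Sat(AF (moving ∨ ¬alarm) ∨ AG (requested → EX moving)).

Holds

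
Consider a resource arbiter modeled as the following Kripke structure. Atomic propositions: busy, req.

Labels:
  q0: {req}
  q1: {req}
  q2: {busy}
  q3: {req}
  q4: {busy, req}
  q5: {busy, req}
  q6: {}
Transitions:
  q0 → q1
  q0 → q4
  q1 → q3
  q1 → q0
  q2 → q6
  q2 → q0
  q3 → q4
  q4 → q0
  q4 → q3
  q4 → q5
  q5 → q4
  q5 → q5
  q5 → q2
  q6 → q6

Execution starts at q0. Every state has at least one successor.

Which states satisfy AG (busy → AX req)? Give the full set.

{q6}

States satisfying busy → AX req: {q0, q1, q3, q4, q6}.
States satisfying AG (busy → AX req): {q6}.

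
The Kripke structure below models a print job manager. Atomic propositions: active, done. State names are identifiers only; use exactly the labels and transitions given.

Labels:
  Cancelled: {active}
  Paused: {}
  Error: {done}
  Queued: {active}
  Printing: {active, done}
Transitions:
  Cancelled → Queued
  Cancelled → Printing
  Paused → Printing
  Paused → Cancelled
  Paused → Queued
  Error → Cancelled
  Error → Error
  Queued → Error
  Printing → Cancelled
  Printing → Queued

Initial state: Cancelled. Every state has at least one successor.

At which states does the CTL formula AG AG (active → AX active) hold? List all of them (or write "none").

none

States satisfying AG (active → AX active): ∅.
States satisfying AG AG (active → AX active): ∅.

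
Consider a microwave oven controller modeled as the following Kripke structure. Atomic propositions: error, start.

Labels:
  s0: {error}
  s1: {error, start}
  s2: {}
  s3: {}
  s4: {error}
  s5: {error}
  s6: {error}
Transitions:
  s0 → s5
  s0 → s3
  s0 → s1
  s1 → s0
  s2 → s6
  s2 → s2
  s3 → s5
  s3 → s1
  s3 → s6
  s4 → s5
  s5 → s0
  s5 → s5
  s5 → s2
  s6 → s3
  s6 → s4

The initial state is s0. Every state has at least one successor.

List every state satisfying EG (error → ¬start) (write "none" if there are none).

States satisfying error → ¬start: {s0, s2, s3, s4, s5, s6}.
States satisfying EG (error → ¬start): {s0, s2, s3, s4, s5, s6}.

{s0, s2, s3, s4, s5, s6}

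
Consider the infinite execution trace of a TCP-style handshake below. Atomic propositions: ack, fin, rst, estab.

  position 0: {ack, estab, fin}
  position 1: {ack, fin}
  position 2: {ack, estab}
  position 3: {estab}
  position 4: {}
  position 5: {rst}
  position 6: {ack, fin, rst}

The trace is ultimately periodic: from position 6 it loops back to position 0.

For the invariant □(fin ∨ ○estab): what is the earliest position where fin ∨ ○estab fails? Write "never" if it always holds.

Check fin ∨ ○estab at each position in order: 0 ✓, 1 ✓, 2 ✓.
At position 3 the labels are {estab} and the next position 4 has {}, so fin ∨ ○estab is false there. This is the first violation.

3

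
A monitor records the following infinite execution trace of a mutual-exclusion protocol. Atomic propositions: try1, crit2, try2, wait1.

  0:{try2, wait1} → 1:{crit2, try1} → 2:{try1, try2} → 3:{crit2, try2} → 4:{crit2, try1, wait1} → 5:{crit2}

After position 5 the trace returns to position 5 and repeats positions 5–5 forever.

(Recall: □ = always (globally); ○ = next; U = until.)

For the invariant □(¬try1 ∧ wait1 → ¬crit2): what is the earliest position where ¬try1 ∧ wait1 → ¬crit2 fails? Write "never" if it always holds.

never

¬try1 ∧ wait1 → ¬crit2 holds at every position 0..5, and those are all the positions the trace ever visits, so the invariant □(¬try1 ∧ wait1 → ¬crit2) is never violated.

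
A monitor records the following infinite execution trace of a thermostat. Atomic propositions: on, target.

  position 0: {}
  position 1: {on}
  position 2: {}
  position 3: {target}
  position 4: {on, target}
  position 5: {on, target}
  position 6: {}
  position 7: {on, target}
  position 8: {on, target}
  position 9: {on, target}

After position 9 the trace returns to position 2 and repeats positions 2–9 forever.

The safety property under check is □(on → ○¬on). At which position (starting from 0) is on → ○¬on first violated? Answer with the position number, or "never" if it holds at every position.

Check on → ○¬on at each position in order: 0 ✓, 1 ✓, 2 ✓, 3 ✓.
At position 4 the labels are {on, target} and the next position 5 has {on, target}, so on → ○¬on is false there. This is the first violation.

4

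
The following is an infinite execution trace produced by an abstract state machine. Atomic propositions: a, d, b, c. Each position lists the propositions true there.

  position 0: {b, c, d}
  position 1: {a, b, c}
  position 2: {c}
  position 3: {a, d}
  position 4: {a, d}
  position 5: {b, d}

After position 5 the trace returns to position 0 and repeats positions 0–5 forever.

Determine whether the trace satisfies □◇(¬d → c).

◇(¬d → c) holds at every position 0..5, and those are all positions ever visited, so □◇(¬d → c) holds.

Holds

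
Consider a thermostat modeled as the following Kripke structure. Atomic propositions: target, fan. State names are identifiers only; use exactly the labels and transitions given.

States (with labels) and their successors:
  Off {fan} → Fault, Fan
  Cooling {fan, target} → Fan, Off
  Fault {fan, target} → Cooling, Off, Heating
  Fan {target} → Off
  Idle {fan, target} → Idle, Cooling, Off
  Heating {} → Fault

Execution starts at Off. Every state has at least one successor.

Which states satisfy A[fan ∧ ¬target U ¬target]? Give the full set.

{Off, Heating}

States satisfying fan ∧ ¬target: {Off}.
States satisfying ¬target: {Off, Heating}.
States satisfying A[fan ∧ ¬target U ¬target]: {Off, Heating}.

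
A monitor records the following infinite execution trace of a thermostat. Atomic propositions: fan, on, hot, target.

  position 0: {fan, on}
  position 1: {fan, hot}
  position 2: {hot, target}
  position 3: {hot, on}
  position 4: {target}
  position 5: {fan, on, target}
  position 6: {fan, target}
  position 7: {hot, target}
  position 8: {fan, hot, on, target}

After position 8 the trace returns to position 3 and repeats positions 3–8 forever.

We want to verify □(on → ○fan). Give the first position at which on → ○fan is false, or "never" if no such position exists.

3

Check on → ○fan at each position in order: 0 ✓, 1 ✓, 2 ✓.
At position 3 the labels are {hot, on} and the next position 4 has {target}, so on → ○fan is false there. This is the first violation.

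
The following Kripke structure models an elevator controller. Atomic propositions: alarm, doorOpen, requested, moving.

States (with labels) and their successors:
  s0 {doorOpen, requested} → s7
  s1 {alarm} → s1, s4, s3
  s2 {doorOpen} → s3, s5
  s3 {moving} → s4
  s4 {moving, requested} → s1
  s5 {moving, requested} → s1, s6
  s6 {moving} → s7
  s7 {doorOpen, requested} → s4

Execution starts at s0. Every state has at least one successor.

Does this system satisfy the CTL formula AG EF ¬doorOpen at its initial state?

Satisfied

States satisfying EF ¬doorOpen: {s0, s1, s2, s3, s4, s5, s6, s7}.
States satisfying AG EF ¬doorOpen: {s0, s1, s2, s3, s4, s5, s6, s7}.
Every state reachable from s0 satisfies EF ¬doorOpen.
s0 ∈ Sat(AG EF ¬doorOpen).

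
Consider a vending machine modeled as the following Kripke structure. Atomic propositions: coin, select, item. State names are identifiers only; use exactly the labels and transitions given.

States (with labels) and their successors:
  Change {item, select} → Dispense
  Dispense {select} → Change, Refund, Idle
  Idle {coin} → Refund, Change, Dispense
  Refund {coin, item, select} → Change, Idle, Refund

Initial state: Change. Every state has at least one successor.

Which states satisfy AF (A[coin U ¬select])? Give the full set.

States satisfying A[coin U ¬select]: {Idle}.
States satisfying AF (A[coin U ¬select]): {Idle}.

{Idle}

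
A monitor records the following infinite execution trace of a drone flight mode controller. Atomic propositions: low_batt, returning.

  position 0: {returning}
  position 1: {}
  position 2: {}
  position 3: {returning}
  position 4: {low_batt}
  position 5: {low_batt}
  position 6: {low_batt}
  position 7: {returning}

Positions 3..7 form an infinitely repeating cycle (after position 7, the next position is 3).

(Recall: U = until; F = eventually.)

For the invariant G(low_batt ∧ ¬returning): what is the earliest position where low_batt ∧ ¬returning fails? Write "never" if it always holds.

At position 0 the labels are {returning}, so low_batt ∧ ¬returning is false there. This is the first violation.

0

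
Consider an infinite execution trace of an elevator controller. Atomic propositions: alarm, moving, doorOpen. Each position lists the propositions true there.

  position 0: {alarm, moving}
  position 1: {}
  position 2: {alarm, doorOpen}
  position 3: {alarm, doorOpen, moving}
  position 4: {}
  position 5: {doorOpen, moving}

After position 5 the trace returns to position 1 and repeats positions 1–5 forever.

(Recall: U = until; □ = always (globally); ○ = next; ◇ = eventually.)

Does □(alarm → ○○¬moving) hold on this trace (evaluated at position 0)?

alarm → ○○¬moving must hold at every position from 0 onward. It fails at position 3, so □(alarm → ○○¬moving) is false.
Positions where alarm holds: 0, 2, 3.
Check ○○¬moving at each: 0→ok, 2→ok, 3→fails.

Does not hold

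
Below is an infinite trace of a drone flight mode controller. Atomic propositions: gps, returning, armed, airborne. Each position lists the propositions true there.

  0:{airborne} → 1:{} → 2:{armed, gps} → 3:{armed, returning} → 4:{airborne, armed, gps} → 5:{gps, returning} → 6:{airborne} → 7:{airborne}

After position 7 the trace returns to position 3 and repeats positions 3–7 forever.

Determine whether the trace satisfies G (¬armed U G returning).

¬armed U G returning must hold at every position from 0 onward. It fails at position 0, so G (¬armed U G returning) is false.

No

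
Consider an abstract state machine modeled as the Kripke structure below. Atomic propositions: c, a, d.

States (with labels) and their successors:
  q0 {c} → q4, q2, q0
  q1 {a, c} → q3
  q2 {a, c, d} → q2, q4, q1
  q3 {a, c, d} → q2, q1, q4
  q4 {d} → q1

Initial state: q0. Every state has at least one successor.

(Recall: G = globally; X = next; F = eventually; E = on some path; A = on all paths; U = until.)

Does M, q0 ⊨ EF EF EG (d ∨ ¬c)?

Yes

States satisfying EF EG (d ∨ ¬c): {q0, q1, q2, q3, q4}.
States satisfying EF EF EG (d ∨ ¬c): {q0, q1, q2, q3, q4}.
Some path from q0 reaches a state where EF EG (d ∨ ¬c) holds.
q0 ∈ Sat(EF EF EG (d ∨ ¬c)).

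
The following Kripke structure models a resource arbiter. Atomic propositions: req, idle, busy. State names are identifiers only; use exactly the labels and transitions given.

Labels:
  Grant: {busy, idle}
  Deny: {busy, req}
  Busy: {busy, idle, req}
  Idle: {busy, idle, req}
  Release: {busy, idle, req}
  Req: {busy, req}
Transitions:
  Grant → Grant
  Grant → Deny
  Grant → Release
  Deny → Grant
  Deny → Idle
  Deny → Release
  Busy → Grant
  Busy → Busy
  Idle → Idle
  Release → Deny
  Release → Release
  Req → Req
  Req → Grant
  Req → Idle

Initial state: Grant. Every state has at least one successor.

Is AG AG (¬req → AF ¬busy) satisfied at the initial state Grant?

Does not hold

States satisfying AG (¬req → AF ¬busy): {Idle}.
States satisfying AG AG (¬req → AF ¬busy): {Idle}.
Deny is reachable from Grant and violates AG (¬req → AF ¬busy), so AG fails at Grant.
Grant ∉ Sat(AG AG (¬req → AF ¬busy)).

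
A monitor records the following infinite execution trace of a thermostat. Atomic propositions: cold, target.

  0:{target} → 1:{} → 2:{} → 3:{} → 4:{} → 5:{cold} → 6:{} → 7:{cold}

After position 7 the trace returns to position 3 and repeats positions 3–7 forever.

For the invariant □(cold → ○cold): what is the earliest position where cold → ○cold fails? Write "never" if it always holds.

5

Check cold → ○cold at each position in order: 0 ✓, 1 ✓, 2 ✓, 3 ✓, 4 ✓.
At position 5 the labels are {cold} and the next position 6 has {}, so cold → ○cold is false there. This is the first violation.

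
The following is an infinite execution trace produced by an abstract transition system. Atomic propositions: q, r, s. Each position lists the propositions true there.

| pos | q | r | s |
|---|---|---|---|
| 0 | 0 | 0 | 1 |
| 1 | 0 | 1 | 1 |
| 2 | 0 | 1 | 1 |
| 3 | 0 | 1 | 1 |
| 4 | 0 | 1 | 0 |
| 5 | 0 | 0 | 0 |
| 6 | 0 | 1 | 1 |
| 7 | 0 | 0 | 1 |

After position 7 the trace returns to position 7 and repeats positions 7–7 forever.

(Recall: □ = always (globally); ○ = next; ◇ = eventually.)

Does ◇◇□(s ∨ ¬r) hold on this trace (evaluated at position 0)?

◇□(s ∨ ¬r) holds at position 0, which is reachable from 0, so ◇◇□(s ∨ ¬r) holds.

Satisfied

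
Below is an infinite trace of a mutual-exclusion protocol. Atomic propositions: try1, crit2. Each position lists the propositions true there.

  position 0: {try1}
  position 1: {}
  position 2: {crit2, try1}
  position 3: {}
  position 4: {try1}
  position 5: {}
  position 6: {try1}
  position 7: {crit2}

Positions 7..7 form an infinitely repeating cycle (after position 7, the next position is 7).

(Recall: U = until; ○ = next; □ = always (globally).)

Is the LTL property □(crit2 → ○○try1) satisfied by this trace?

crit2 → ○○try1 must hold at every position from 0 onward. It fails at position 7, so □(crit2 → ○○try1) is false.
Positions where crit2 holds: 2, 7.
Check ○○try1 at each: 2→ok, 7→fails.

Violated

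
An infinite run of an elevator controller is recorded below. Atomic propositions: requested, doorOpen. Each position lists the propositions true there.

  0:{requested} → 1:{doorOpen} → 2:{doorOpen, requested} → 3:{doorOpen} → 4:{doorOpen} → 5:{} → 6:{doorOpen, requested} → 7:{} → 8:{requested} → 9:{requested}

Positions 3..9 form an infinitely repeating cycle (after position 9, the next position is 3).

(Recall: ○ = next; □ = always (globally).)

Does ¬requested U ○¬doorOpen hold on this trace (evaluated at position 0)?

Walking from position 0: at position 0, ○¬doorOpen has not yet held and ¬requested fails, so ¬requested U ○¬doorOpen is false.

Violated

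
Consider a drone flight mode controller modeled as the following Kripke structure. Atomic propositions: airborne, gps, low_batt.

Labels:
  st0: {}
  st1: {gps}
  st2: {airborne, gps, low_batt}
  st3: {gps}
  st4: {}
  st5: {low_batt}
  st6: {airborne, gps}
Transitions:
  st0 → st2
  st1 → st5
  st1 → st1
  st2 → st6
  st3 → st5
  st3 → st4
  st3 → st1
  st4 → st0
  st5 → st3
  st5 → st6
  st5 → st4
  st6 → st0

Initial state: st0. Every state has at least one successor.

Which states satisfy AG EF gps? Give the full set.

States satisfying EF gps: {st0, st1, st2, st3, st4, st5, st6}.
States satisfying AG EF gps: {st0, st1, st2, st3, st4, st5, st6}.

{st0, st1, st2, st3, st4, st5, st6}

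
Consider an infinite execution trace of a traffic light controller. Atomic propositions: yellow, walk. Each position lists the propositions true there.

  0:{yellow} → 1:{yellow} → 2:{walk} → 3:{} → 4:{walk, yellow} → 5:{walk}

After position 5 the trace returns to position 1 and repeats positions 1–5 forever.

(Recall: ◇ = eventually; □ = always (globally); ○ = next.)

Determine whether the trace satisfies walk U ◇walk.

Satisfied

Walking from position 0: ◇walk first holds at position 0, and walk holds at every earlier position along the way, so walk U ◇walk holds.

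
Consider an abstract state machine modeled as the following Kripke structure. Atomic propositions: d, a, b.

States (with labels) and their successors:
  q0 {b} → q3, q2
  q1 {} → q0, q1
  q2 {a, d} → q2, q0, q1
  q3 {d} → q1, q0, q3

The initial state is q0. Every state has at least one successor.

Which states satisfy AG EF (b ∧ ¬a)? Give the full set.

{q0, q1, q2, q3}

States satisfying EF (b ∧ ¬a): {q0, q1, q2, q3}.
States satisfying AG EF (b ∧ ¬a): {q0, q1, q2, q3}.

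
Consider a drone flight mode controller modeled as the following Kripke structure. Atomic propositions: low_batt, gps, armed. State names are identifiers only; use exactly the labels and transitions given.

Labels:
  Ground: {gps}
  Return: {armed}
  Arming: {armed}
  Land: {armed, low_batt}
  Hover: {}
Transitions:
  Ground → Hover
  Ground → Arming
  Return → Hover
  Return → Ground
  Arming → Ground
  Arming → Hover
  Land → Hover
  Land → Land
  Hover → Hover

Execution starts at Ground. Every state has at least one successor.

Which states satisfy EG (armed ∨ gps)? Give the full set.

States satisfying armed ∨ gps: {Ground, Return, Arming, Land}.
States satisfying EG (armed ∨ gps): {Ground, Return, Arming, Land}.

{Ground, Return, Arming, Land}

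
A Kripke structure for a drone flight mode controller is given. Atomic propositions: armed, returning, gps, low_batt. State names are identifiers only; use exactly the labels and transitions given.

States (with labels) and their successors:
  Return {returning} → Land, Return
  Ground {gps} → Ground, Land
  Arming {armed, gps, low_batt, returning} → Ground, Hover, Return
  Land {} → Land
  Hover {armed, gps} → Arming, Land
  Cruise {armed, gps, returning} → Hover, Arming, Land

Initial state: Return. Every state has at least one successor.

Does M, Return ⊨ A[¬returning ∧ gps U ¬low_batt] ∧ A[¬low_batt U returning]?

States satisfying ¬returning ∧ gps: {Ground, Hover}.
States satisfying ¬low_batt: {Return, Ground, Land, Hover, Cruise}.
States satisfying A[¬returning ∧ gps U ¬low_batt]: {Return, Ground, Land, Hover, Cruise}.
States satisfying returning: {Return, Arming, Cruise}.
States satisfying A[¬low_batt U returning]: {Return, Arming, Cruise}.
States satisfying A[¬returning ∧ gps U ¬low_batt] ∧ A[¬low_batt U returning]: {Return, Cruise}.
Return ∈ Sat(A[¬returning ∧ gps U ¬low_batt] ∧ A[¬low_batt U returning]).

Satisfied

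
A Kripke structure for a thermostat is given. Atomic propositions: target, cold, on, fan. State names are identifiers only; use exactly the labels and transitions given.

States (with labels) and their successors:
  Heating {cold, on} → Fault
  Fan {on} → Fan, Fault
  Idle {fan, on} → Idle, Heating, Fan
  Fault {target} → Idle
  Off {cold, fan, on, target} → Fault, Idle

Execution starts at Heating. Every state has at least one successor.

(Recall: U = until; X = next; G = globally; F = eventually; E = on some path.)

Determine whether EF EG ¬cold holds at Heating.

States satisfying EG ¬cold: {Fan, Idle, Fault}.
States satisfying EF EG ¬cold: {Heating, Fan, Idle, Fault, Off}.
Some path from Heating reaches a state where EG ¬cold holds.
Heating ∈ Sat(EF EG ¬cold).

Holds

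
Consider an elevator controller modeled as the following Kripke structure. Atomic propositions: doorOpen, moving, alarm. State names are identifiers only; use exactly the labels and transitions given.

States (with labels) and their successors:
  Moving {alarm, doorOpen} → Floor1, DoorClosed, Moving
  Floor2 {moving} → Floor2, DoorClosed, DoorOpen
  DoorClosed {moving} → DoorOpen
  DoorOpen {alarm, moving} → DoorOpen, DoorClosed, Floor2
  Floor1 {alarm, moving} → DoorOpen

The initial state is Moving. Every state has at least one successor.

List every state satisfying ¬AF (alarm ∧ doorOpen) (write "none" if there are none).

States satisfying alarm ∧ doorOpen: {Moving}.
States satisfying AF (alarm ∧ doorOpen): {Moving}.
States satisfying ¬AF (alarm ∧ doorOpen): {Floor2, DoorClosed, DoorOpen, Floor1}.

{Floor2, DoorClosed, DoorOpen, Floor1}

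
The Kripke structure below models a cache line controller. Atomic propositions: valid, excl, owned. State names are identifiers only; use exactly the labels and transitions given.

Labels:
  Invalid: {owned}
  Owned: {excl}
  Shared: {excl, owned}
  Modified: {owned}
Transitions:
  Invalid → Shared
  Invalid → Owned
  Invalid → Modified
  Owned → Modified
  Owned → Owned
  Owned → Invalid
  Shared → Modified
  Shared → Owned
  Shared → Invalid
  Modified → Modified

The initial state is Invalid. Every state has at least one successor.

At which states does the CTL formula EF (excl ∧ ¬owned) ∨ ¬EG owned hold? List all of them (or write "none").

States satisfying excl ∧ ¬owned: {Owned}.
States satisfying EF (excl ∧ ¬owned): {Invalid, Owned, Shared}.
States satisfying owned: {Invalid, Shared, Modified}.
States satisfying EG owned: {Invalid, Shared, Modified}.
States satisfying ¬EG owned: {Owned}.
States satisfying EF (excl ∧ ¬owned) ∨ ¬EG owned: {Invalid, Owned, Shared}.

{Invalid, Owned, Shared}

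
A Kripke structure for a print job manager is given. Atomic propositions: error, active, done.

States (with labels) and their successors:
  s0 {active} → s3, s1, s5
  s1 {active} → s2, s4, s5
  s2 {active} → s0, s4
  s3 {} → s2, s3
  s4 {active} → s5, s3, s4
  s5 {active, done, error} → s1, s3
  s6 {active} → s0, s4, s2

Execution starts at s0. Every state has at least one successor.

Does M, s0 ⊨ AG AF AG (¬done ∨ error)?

Yes

States satisfying AF AG (¬done ∨ error): {s0, s1, s2, s3, s4, s5, s6}.
States satisfying AG AF AG (¬done ∨ error): {s0, s1, s2, s3, s4, s5, s6}.
Every state reachable from s0 satisfies AF AG (¬done ∨ error).
s0 ∈ Sat(AG AF AG (¬done ∨ error)).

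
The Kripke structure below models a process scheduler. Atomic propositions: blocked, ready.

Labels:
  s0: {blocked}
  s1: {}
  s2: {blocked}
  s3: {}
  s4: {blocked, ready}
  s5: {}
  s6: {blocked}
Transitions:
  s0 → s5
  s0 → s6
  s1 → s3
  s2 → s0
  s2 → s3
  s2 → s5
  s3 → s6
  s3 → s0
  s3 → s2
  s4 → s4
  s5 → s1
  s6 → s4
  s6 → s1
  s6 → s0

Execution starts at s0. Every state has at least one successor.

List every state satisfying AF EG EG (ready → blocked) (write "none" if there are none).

States satisfying EG EG (ready → blocked): {s0, s1, s2, s3, s4, s5, s6}.
States satisfying AF EG EG (ready → blocked): {s0, s1, s2, s3, s4, s5, s6}.

{s0, s1, s2, s3, s4, s5, s6}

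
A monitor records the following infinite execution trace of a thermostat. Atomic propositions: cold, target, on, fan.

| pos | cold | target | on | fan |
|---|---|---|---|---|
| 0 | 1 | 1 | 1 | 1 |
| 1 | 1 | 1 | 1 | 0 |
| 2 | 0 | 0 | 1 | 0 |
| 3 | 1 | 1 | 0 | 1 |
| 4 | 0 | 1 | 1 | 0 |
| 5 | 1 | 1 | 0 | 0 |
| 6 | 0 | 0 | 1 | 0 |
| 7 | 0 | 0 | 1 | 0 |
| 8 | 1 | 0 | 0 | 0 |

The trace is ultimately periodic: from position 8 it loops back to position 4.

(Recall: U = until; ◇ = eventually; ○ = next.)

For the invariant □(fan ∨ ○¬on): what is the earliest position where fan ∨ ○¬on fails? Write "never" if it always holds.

Check fan ∨ ○¬on at each position in order: 0 ✓.
At position 1 the labels are {cold, on, target} and the next position 2 has {on}, so fan ∨ ○¬on is false there. This is the first violation.

1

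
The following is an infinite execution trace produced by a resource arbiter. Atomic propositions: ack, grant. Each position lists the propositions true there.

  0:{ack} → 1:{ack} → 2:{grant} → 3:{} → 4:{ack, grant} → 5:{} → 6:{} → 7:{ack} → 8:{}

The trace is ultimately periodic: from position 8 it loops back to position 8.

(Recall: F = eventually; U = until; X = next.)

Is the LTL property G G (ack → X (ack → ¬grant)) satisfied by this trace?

G (ack → X (ack → ¬grant)) holds at every position 0..8, and those are all positions ever visited, so G G (ack → X (ack → ¬grant)) holds.

Satisfied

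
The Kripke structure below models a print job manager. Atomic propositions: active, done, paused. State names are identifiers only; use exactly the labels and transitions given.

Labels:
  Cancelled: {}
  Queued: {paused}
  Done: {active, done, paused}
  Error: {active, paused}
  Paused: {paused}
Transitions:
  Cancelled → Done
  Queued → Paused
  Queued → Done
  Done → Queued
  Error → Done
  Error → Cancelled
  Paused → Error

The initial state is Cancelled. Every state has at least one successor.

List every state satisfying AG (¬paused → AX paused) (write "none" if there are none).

States satisfying ¬paused → AX paused: {Cancelled, Queued, Done, Error, Paused}.
States satisfying AG (¬paused → AX paused): {Cancelled, Queued, Done, Error, Paused}.

{Cancelled, Queued, Done, Error, Paused}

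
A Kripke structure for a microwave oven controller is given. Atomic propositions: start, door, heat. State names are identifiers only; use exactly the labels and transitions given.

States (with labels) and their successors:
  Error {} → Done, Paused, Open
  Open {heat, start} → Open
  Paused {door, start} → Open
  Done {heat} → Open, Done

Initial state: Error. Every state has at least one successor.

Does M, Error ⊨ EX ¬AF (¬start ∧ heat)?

Satisfied

States satisfying ¬AF (¬start ∧ heat): {Error, Open, Paused}.
States satisfying EX ¬AF (¬start ∧ heat): {Error, Open, Paused, Done}.
Error ∈ Sat(EX ¬AF (¬start ∧ heat)).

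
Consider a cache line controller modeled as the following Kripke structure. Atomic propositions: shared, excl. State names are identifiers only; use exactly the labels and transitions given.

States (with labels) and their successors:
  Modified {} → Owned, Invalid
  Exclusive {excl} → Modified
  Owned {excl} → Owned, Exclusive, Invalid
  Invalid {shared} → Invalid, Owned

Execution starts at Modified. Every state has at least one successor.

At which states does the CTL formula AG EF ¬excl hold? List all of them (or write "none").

States satisfying EF ¬excl: {Modified, Exclusive, Owned, Invalid}.
States satisfying AG EF ¬excl: {Modified, Exclusive, Owned, Invalid}.

{Modified, Exclusive, Owned, Invalid}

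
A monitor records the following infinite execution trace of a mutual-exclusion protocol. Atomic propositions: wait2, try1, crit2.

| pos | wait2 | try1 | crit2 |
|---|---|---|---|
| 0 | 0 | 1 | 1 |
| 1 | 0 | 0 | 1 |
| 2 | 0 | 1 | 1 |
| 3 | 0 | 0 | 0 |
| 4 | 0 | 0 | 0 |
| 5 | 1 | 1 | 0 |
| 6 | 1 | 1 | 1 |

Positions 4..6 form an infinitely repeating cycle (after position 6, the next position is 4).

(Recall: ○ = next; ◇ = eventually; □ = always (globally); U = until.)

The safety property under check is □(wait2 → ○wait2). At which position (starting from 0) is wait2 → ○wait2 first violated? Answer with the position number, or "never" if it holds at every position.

6

Check wait2 → ○wait2 at each position in order: 0 ✓, 1 ✓, 2 ✓, 3 ✓, 4 ✓, 5 ✓.
At position 6 the labels are {crit2, try1, wait2} and the next position 4 has {}, so wait2 → ○wait2 is false there. This is the first violation.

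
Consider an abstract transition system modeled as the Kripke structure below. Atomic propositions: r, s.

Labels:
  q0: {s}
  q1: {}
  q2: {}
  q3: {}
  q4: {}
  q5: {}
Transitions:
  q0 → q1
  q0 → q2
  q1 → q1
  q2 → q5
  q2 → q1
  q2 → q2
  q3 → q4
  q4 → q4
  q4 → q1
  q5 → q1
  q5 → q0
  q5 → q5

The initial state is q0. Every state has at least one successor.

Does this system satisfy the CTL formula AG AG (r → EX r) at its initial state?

Satisfied

States satisfying AG (r → EX r): {q0, q1, q2, q3, q4, q5}.
States satisfying AG AG (r → EX r): {q0, q1, q2, q3, q4, q5}.
Every state reachable from q0 satisfies AG (r → EX r).
q0 ∈ Sat(AG AG (r → EX r)).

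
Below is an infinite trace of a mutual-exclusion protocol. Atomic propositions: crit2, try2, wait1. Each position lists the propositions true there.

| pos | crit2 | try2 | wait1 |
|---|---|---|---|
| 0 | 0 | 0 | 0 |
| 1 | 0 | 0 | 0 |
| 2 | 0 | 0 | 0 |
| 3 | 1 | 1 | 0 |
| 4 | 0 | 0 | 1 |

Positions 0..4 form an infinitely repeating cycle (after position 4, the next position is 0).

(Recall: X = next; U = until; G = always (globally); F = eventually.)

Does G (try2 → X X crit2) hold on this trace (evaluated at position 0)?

Violated

try2 → X X crit2 must hold at every position from 0 onward. It fails at position 3, so G (try2 → X X crit2) is false.
Positions where try2 holds: 3.
Check X X crit2 at each: 3→fails.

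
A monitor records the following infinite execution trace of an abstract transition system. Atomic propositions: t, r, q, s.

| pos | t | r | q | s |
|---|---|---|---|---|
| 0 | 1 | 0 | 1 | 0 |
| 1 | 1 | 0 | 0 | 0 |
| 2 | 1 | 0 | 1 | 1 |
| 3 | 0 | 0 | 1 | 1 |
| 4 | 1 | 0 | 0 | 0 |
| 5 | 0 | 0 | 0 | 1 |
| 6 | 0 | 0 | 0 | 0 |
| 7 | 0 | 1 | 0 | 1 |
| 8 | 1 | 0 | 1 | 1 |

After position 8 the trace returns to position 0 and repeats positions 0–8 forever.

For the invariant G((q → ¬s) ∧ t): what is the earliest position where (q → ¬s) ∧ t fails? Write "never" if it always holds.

Check (q → ¬s) ∧ t at each position in order: 0 ✓, 1 ✓.
At position 2 the labels are {q, s, t}, so (q → ¬s) ∧ t is false there. This is the first violation.

2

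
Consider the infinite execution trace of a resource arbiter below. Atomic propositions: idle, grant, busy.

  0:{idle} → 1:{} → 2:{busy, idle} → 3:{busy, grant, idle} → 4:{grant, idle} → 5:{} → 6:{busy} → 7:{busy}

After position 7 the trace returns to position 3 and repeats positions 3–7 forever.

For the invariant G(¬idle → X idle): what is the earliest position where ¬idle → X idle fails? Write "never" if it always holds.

Check ¬idle → X idle at each position in order: 0 ✓, 1 ✓, 2 ✓, 3 ✓, 4 ✓.
At position 5 the labels are {} and the next position 6 has {busy}, so ¬idle → X idle is false there. This is the first violation.

5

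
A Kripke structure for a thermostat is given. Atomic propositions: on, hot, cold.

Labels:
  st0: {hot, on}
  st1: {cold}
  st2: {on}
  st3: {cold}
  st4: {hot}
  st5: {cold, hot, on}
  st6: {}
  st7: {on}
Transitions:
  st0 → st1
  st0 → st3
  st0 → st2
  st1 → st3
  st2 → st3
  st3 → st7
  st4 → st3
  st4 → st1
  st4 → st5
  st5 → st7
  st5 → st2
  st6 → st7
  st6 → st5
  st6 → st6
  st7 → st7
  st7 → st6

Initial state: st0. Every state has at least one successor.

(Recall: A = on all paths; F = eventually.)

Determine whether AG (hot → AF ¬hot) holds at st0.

Yes

States satisfying hot → AF ¬hot: {st0, st1, st2, st3, st4, st5, st6, st7}.
States satisfying AG (hot → AF ¬hot): {st0, st1, st2, st3, st4, st5, st6, st7}.
Every state reachable from st0 satisfies hot → AF ¬hot.
st0 ∈ Sat(AG (hot → AF ¬hot)).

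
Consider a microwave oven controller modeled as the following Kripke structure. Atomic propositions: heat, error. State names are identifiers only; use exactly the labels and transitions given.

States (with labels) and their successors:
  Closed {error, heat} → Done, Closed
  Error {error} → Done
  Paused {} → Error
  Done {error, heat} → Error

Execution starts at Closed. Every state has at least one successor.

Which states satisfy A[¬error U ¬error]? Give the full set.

{Paused}

States satisfying ¬error: {Paused}.
States satisfying A[¬error U ¬error]: {Paused}.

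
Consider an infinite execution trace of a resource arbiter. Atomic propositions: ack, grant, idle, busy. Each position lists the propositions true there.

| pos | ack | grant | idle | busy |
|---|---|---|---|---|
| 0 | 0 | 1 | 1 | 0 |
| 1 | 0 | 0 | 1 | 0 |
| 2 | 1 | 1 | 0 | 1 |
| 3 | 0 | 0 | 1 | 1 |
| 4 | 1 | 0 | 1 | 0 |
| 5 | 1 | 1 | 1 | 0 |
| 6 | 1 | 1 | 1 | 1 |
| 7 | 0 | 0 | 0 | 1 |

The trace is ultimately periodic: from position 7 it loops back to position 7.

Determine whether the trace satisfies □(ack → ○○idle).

No

ack → ○○idle must hold at every position from 0 onward. It fails at position 5, so □(ack → ○○idle) is false.
Positions where ack holds: 2, 4, 5, 6.
Check ○○idle at each: 2→ok, 4→ok, 5→fails, 6→fails.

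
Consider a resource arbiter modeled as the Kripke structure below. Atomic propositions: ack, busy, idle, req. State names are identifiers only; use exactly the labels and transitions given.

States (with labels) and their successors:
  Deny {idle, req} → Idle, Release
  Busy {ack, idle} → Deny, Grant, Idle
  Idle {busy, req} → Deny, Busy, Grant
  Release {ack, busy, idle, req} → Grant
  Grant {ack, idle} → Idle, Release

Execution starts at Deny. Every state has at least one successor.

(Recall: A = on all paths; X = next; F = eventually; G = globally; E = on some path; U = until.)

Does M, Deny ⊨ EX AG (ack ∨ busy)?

States satisfying AG (ack ∨ busy): ∅.
States satisfying EX AG (ack ∨ busy): ∅.
No suitable path/successor from Deny witnesses the formula.
Deny ∉ Sat(EX AG (ack ∨ busy)).

Does not hold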